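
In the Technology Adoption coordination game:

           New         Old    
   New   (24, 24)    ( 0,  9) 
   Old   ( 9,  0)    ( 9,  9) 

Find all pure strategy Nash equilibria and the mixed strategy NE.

Pure NE: (New, New) and (Old, Old); Mixed NE: p = 0.375, q = 0.375

Work:
Check pure NE:
(New, New): (24, 24) - no unilateral deviation beneficial
(Old, Old): (9, 9) - no unilateral deviation beneficial
Mixed NE: P1 plays New with p = 0.375, P2 plays New with q = 0.375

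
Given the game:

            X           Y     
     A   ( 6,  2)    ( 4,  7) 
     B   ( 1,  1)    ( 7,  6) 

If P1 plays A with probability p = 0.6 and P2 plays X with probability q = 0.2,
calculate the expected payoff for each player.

E[P1] = 4.96, E[P2] = 5.6

Work:
E[P1] = p·q·π₁(A,X) + p·(1-q)·π₁(A,Y) + (1-p)·q·π₁(B,X) + (1-p)·(1-q)·π₁(B,Y)
= 0.6·0.2·6 + 0.6·0.8·4 + 0.4·0.2·1 + 0.4·0.8·7
= 4.96

E[P2] = 5.6 (similar calculation)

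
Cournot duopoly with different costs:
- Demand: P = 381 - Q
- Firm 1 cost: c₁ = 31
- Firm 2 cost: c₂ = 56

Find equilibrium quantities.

q₁* = 125.0, q₂* = 100.0

Work:
Reaction: q₁ = (381 - 31 - q₂)/2
Reaction: q₂ = (381 - 56 - q₁)/2
Solve simultaneously:
q₁* = (381 - 2×31 + 56)/3 = 125.0
q₂* = (381 - 2×56 + 31)/3 = 100.0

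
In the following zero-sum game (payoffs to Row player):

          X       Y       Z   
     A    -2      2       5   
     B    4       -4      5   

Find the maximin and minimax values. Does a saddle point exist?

Maximin = -2, Minimax = 2, Saddle: False

Work:
Row minimums: [-2, -4] → maximin = -2
Column maximums: [4, 2, 5] → minimax = 2
No saddle point (maximin ≠ minimax). Mixed strategy needed.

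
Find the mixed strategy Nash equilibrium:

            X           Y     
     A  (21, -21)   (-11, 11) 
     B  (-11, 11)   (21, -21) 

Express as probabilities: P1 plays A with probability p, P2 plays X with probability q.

p = 0.5, q = 0.5

Work:
Find probabilities that make opponent indifferent:
P2 chooses q to make P1 indifferent between A and B
P1 chooses p to make P2 indifferent between X and Y
Mixed NE: P1 plays (A: 0.5, B: 0.5), P2 plays (X: 0.5, Y: 0.5)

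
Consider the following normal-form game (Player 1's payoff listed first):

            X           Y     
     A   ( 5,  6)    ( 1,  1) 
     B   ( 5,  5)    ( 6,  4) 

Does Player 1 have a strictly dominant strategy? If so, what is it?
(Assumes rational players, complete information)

No strictly dominant strategy exists for Player 1

Work:
A strategy strictly dominates another if it gives a strictly higher payoff against every opponent action. Compare each pair of P1's strategies column-by-column:
  A vs B: [5 vs 5, 1 vs 6] → A does not strictly dominate B (column X: 5 ≤ 5)
  B vs A: [5 vs 5, 6 vs 1] → B does not strictly dominate A (column X: 5 ≤ 5)
No single strategy strictly dominates all others → no strictly dominant strategy.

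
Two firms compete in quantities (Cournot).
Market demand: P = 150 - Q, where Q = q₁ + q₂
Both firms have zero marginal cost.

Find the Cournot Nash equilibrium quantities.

q₁* = q₂* = 50.0; P* = 50.0

Work:
Profit: π_i = P·q_i = (a - q_i - q_j)·q_i
FOC: ∂π_i/∂q_i = a - 2q_i - q_j = 0
Reaction function: q_i = (150 - q_j)/2
Symmetry: q* = 150/3 = 50.0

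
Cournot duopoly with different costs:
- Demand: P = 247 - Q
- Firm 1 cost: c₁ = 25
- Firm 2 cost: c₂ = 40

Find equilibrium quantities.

q₁* = 79.0, q₂* = 64.0

Work:
Reaction: q₁ = (247 - 25 - q₂)/2
Reaction: q₂ = (247 - 40 - q₁)/2
Solve simultaneously:
q₁* = (247 - 2×25 + 40)/3 = 79.0
q₂* = (247 - 2×40 + 25)/3 = 64.0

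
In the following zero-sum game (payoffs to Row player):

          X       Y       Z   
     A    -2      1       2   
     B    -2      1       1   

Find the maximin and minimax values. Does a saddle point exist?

Maximin = -2, Minimax = -2, Saddle: True

Work:
Row minimums: [-2, -2] → maximin = -2
Column maximums: [-2, 1, 2] → minimax = -2
Saddle point exists! Game value = -2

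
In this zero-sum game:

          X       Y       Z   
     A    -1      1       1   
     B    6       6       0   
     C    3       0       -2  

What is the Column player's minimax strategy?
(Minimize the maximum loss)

Column should play Z, value = 1

Work:
Column player minimizes Row's maximum payoff:
Column X: max payoff to Row = 6
Column Y: max payoff to Row = 6
Column Z: max payoff to Row = 1
Minimum is 1, achieved by column Z.
Minimax strategy: Z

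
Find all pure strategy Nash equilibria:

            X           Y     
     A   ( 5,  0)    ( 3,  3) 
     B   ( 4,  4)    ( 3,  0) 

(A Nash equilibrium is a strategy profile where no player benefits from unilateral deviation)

Nash equilibrium: (A, Y)

Work:
Best responses:
  P1 vs X: payoffs [5, 4] → best response A (payoff 5)
  P1 vs Y: payoffs [3, 3] → best response A/B (payoff 3)
  P2 vs A: payoffs [0, 3] → best response Y (payoff 3)
  P2 vs B: payoffs [4, 0] → best response X (payoff 4)
Mutual best responses: (A,Y) → Nash equilibria.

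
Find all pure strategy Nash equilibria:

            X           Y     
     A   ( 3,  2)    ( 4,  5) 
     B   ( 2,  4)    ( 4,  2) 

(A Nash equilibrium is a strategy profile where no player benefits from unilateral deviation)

Nash equilibrium: (A, Y)

Work:
Best responses:
  P1 vs X: payoffs [3, 2] → best response A (payoff 3)
  P1 vs Y: payoffs [4, 4] → best response A/B (payoff 4)
  P2 vs A: payoffs [2, 5] → best response Y (payoff 5)
  P2 vs B: payoffs [4, 2] → best response X (payoff 4)
Mutual best responses: (A,Y) → Nash equilibria.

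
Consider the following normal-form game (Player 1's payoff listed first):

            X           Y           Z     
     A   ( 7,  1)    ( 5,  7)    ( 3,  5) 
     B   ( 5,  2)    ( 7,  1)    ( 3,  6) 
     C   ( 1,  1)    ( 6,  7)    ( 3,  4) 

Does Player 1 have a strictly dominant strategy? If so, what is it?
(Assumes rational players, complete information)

No strictly dominant strategy exists for Player 1

Work:
A strategy strictly dominates another if it gives a strictly higher payoff against every opponent action. Compare each pair of P1's strategies column-by-column:
  A vs B: [7 vs 5, 5 vs 7, 3 vs 3] → A does not strictly dominate B (column Y: 5 ≤ 7)
  A vs C: [7 vs 1, 5 vs 6, 3 vs 3] → A does not strictly dominate C (column Y: 5 ≤ 6)
  B vs A: [5 vs 7, 7 vs 5, 3 vs 3] → B does not strictly dominate A (column X: 5 ≤ 7)
  B vs C: [5 vs 1, 7 vs 6, 3 vs 3] → B does not strictly dominate C (column Z: 3 ≤ 3)
  C vs A: [1 vs 7, 6 vs 5, 3 vs 3] → C does not strictly dominate A (column X: 1 ≤ 7)
  C vs B: [1 vs 5, 6 vs 7, 3 vs 3] → C does not strictly dominate B (column X: 1 ≤ 5)
No single strategy strictly dominates all others → no strictly dominant strategy.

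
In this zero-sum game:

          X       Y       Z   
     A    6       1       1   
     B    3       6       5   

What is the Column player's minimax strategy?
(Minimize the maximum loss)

Column should play Z, value = 5

Work:
Column player minimizes Row's maximum payoff:
Column X: max payoff to Row = 6
Column Y: max payoff to Row = 6
Column Z: max payoff to Row = 5
Minimum is 5, achieved by column Z.
Minimax strategy: Z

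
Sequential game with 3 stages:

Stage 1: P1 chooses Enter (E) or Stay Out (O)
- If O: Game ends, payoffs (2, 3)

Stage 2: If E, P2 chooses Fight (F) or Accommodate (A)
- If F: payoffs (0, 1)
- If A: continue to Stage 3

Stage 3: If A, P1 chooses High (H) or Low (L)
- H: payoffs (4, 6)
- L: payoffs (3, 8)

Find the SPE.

SPE: (E, A, H); Outcome (4, 6)

Work:
Stage 3: P1 chooses H (4 vs 3)
Stage 2: P2: F->1, A->6 (anticipating H). Choose A
Stage 1: P1: O->2, E->4 (anticipating A, H). Choose E
SPE path: E -> A -> H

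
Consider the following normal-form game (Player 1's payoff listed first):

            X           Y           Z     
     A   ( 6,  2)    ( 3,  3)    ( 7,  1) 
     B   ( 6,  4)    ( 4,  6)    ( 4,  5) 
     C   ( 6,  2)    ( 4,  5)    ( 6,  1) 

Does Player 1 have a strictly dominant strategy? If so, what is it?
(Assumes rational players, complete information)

No strictly dominant strategy exists for Player 1

Work:
A strategy strictly dominates another if it gives a strictly higher payoff against every opponent action. Compare each pair of P1's strategies column-by-column:
  A vs B: [6 vs 6, 3 vs 4, 7 vs 4] → A does not strictly dominate B (column X: 6 ≤ 6)
  A vs C: [6 vs 6, 3 vs 4, 7 vs 6] → A does not strictly dominate C (column X: 6 ≤ 6)
  B vs A: [6 vs 6, 4 vs 3, 4 vs 7] → B does not strictly dominate A (column X: 6 ≤ 6)
  B vs C: [6 vs 6, 4 vs 4, 4 vs 6] → B does not strictly dominate C (column X: 6 ≤ 6)
  C vs A: [6 vs 6, 4 vs 3, 6 vs 7] → C does not strictly dominate A (column X: 6 ≤ 6)
  C vs B: [6 vs 6, 4 vs 4, 6 vs 4] → C does not strictly dominate B (column X: 6 ≤ 6)
No single strategy strictly dominates all others → no strictly dominant strategy.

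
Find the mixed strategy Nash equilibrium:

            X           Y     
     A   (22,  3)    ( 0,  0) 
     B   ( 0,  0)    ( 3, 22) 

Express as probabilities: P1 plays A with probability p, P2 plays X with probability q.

p = 0.88, q = 0.12

Work:
Find probabilities that make opponent indifferent:
P2 chooses q to make P1 indifferent between A and B
P1 chooses p to make P2 indifferent between X and Y
Mixed NE: P1 plays (A: 0.88, B: 0.12), P2 plays (X: 0.12, Y: 0.88)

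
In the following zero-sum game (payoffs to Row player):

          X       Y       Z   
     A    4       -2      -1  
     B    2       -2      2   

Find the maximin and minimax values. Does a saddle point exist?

Maximin = -2, Minimax = -2, Saddle: True

Work:
Row minimums: [-2, -2] → maximin = -2
Column maximums: [4, -2, 2] → minimax = -2
Saddle point exists! Game value = -2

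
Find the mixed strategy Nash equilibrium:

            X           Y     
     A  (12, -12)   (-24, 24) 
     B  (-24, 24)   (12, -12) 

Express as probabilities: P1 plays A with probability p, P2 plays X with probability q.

p = 0.5, q = 0.5

Work:
Find probabilities that make opponent indifferent:
P2 chooses q to make P1 indifferent between A and B
P1 chooses p to make P2 indifferent between X and Y
Mixed NE: P1 plays (A: 0.5, B: 0.5), P2 plays (X: 0.5, Y: 0.5)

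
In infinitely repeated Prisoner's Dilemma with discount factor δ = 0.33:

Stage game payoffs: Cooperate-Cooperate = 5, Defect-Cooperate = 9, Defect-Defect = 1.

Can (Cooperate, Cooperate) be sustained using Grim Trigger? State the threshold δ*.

δ* = 0.5; since δ = 0.33 < 0.5, cooperation cannot be sustained

Work:
For Grim Trigger:
Cooperate forever: 5/(1-δ)
Defect then punished: 9 + 1·δ/(1-δ)
Need: 5/(1-δ) ≥ 9 + 1·δ/(1-δ)
Solving: δ ≥ (T-R)/(T-P) = (9-5)/(9-1) = 0.5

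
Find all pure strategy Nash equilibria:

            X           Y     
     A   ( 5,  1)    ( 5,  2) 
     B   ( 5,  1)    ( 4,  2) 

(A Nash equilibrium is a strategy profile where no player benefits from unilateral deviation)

Nash equilibrium: (A, Y)

Work:
Best responses:
  P1 vs X: payoffs [5, 5] → best response A/B (payoff 5)
  P1 vs Y: payoffs [5, 4] → best response A (payoff 5)
  P2 vs A: payoffs [1, 2] → best response Y (payoff 2)
  P2 vs B: payoffs [1, 2] → best response Y (payoff 2)
Mutual best responses: (A,Y) → Nash equilibria.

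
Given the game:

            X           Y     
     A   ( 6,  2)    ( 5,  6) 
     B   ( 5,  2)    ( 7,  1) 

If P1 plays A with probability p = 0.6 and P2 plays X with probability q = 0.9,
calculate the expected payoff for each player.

E[P1] = 5.62, E[P2] = 2.2

Work:
E[P1] = p·q·π₁(A,X) + p·(1-q)·π₁(A,Y) + (1-p)·q·π₁(B,X) + (1-p)·(1-q)·π₁(B,Y)
= 0.6·0.9·6 + 0.6·0.1·5 + 0.4·0.9·5 + 0.4·0.1·7
= 5.62

E[P2] = 2.2 (similar calculation)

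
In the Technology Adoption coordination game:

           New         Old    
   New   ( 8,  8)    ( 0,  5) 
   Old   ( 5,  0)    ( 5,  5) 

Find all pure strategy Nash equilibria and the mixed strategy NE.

Pure NE: (New, New) and (Old, Old); Mixed NE: p = 0.625, q = 0.625

Work:
Check pure NE:
(New, New): (8, 8) - no unilateral deviation beneficial
(Old, Old): (5, 5) - no unilateral deviation beneficial
Mixed NE: P1 plays New with p = 0.625, P2 plays New with q = 0.625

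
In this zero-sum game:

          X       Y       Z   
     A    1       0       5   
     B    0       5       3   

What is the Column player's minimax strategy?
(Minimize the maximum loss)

Column should play X, value = 1

Work:
Column player minimizes Row's maximum payoff:
Column X: max payoff to Row = 1
Column Y: max payoff to Row = 5
Column Z: max payoff to Row = 5
Minimum is 1, achieved by column X.
Minimax strategy: X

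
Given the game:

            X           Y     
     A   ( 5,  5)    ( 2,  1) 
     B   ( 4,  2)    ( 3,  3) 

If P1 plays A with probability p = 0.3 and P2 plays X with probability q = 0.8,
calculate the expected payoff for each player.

E[P1] = 3.98, E[P2] = 2.8

Work:
E[P1] = p·q·π₁(A,X) + p·(1-q)·π₁(A,Y) + (1-p)·q·π₁(B,X) + (1-p)·(1-q)·π₁(B,Y)
= 0.3·0.8·5 + 0.3·0.2·2 + 0.7·0.8·4 + 0.7·0.2·3
= 3.98

E[P2] = 2.8 (similar calculation)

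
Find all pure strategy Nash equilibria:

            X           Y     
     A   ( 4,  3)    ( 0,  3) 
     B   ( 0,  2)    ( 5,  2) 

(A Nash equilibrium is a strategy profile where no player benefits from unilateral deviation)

Nash equilibrium: (A, X), (B, Y)

Work:
Best responses:
  P1 vs X: payoffs [4, 0] → best response A (payoff 4)
  P1 vs Y: payoffs [0, 5] → best response B (payoff 5)
  P2 vs A: payoffs [3, 3] → best response X/Y (payoff 3)
  P2 vs B: payoffs [2, 2] → best response X/Y (payoff 2)
Mutual best responses: (A,X), (B,Y) → Nash equilibria.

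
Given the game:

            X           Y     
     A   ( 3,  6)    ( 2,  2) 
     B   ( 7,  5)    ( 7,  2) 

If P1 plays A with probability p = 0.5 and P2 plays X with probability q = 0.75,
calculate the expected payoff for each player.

E[P1] = 4.875, E[P2] = 4.625

Work:
E[P1] = p·q·π₁(A,X) + p·(1-q)·π₁(A,Y) + (1-p)·q·π₁(B,X) + (1-p)·(1-q)·π₁(B,Y)
= 0.5·0.75·3 + 0.5·0.25·2 + 0.5·0.75·7 + 0.5·0.25·7
= 4.875

E[P2] = 4.625 (similar calculation)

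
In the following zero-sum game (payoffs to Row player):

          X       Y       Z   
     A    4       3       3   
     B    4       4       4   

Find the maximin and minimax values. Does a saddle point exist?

Maximin = 4, Minimax = 4, Saddle: True

Work:
Row minimums: [3, 4] → maximin = 4
Column maximums: [4, 4, 4] → minimax = 4
Saddle point exists! Game value = 4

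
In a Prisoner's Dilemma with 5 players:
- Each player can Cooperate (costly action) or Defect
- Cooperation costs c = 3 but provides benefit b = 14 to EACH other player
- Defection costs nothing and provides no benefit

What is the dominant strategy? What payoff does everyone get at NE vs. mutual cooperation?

Dominant: Defect; NE payoff = 0; Coop payoff = 53

Work:
Defect dominates (saves cost c = 3, benefit to others is external)
NE: All defect → everyone gets 0
If all cooperate: each receives (4)×14 - 3 = 53
Social dilemma: 53 > 0 but NE gives 0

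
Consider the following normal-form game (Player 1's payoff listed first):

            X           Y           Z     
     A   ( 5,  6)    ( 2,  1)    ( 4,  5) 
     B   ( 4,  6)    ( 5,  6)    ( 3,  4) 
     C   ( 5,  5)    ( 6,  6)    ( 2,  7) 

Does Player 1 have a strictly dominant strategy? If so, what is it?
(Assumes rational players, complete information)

No strictly dominant strategy exists for Player 1

Work:
A strategy strictly dominates another if it gives a strictly higher payoff against every opponent action. Compare each pair of P1's strategies column-by-column:
  A vs B: [5 vs 4, 2 vs 5, 4 vs 3] → A does not strictly dominate B (column Y: 2 ≤ 5)
  A vs C: [5 vs 5, 2 vs 6, 4 vs 2] → A does not strictly dominate C (column X: 5 ≤ 5)
  B vs A: [4 vs 5, 5 vs 2, 3 vs 4] → B does not strictly dominate A (column X: 4 ≤ 5)
  B vs C: [4 vs 5, 5 vs 6, 3 vs 2] → B does not strictly dominate C (column X: 4 ≤ 5)
  C vs A: [5 vs 5, 6 vs 2, 2 vs 4] → C does not strictly dominate A (column X: 5 ≤ 5)
  C vs B: [5 vs 4, 6 vs 5, 2 vs 3] → C does not strictly dominate B (column Z: 2 ≤ 3)
No single strategy strictly dominates all others → no strictly dominant strategy.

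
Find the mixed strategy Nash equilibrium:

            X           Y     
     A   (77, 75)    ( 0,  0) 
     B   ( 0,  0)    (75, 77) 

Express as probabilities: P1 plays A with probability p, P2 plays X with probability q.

p = 0.5066, q = 0.4934

Work:
Find probabilities that make opponent indifferent:
P2 chooses q to make P1 indifferent between A and B
P1 chooses p to make P2 indifferent between X and Y
Mixed NE: P1 plays (A: 0.5066, B: 0.4934), P2 plays (X: 0.4934, Y: 0.5066)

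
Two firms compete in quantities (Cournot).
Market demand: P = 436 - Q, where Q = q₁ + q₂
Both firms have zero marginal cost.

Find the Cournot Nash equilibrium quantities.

q₁* = q₂* = 145.33; P* = 145.33

Work:
Profit: π_i = P·q_i = (a - q_i - q_j)·q_i
FOC: ∂π_i/∂q_i = a - 2q_i - q_j = 0
Reaction function: q_i = (436 - q_j)/2
Symmetry: q* = 436/3 = 145.33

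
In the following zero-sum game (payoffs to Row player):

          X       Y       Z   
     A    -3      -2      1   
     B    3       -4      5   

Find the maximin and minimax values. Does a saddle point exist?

Maximin = -3, Minimax = -2, Saddle: False

Work:
Row minimums: [-3, -4] → maximin = -3
Column maximums: [3, -2, 5] → minimax = -2
No saddle point (maximin ≠ minimax). Mixed strategy needed.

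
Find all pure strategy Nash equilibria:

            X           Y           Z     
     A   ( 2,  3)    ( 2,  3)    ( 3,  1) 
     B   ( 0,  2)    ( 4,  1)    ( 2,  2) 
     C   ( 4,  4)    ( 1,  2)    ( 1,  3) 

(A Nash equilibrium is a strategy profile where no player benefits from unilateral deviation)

Nash equilibrium: (C, X)

Work:
Best responses:
  P1 vs X: payoffs [2, 0, 4] → best response C (payoff 4)
  P1 vs Y: payoffs [2, 4, 1] → best response B (payoff 4)
  P1 vs Z: payoffs [3, 2, 1] → best response A (payoff 3)
  P2 vs A: payoffs [3, 3, 1] → best response X/Y (payoff 3)
  P2 vs B: payoffs [2, 1, 2] → best response X/Z (payoff 2)
  P2 vs C: payoffs [4, 2, 3] → best response X (payoff 4)
Mutual best responses: (C,X) → Nash equilibria.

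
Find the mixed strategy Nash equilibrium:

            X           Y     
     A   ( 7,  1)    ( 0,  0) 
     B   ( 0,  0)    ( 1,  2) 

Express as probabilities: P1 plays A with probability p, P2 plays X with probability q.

p = 0.6667, q = 0.125

Work:
Find probabilities that make opponent indifferent:
P2 chooses q to make P1 indifferent between A and B
P1 chooses p to make P2 indifferent between X and Y
Mixed NE: P1 plays (A: 0.6667, B: 0.3333), P2 plays (X: 0.125, Y: 0.875)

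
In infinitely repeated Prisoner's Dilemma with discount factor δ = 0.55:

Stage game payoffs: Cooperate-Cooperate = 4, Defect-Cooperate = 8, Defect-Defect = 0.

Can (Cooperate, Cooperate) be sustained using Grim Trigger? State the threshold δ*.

δ* = 0.5; since δ = 0.55 ≥ 0.5, cooperation can be sustained

Work:
For Grim Trigger:
Cooperate forever: 4/(1-δ)
Defect then punished: 8 + 0·δ/(1-δ)
Need: 4/(1-δ) ≥ 8 + 0·δ/(1-δ)
Solving: δ ≥ (T-R)/(T-P) = (8-4)/(8-0) = 0.5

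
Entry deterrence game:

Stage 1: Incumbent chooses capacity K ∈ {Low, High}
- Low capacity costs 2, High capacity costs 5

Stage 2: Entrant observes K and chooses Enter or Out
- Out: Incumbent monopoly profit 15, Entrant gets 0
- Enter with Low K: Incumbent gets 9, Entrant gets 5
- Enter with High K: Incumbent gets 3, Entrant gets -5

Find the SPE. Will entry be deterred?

SPE: (High, Enter|Low, Out|High); Entry deterred. Incumbent net profit = 10

Work:
After Low K: Entrant enters (5 > 0)
After High K: Entrant stays out (-5 < 0)
Incumbent: Low → 9−2=7, High → 15−5=10
Incumbent chooses High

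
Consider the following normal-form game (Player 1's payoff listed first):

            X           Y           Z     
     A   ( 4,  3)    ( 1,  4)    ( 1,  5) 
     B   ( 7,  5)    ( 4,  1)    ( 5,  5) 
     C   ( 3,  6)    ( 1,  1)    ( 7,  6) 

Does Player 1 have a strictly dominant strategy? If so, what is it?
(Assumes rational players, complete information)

No strictly dominant strategy exists for Player 1

Work:
A strategy strictly dominates another if it gives a strictly higher payoff against every opponent action. Compare each pair of P1's strategies column-by-column:
  A vs B: [4 vs 7, 1 vs 4, 1 vs 5] → A does not strictly dominate B (column X: 4 ≤ 7)
  A vs C: [4 vs 3, 1 vs 1, 1 vs 7] → A does not strictly dominate C (column Y: 1 ≤ 1)
  B vs A: [7 vs 4, 4 vs 1, 5 vs 1] → B strictly dominates A
  B vs C: [7 vs 3, 4 vs 1, 5 vs 7] → B does not strictly dominate C (column Z: 5 ≤ 7)
  C vs A: [3 vs 4, 1 vs 1, 7 vs 1] → C does not strictly dominate A (column X: 3 ≤ 4)
  C vs B: [3 vs 7, 1 vs 4, 7 vs 5] → C does not strictly dominate B (column X: 3 ≤ 7)
No single strategy strictly dominates all others → no strictly dominant strategy.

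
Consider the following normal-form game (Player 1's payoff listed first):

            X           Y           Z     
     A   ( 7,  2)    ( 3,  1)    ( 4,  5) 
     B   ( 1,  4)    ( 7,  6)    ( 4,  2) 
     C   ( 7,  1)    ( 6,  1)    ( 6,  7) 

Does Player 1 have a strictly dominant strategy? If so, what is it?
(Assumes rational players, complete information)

No strictly dominant strategy exists for Player 1

Work:
A strategy strictly dominates another if it gives a strictly higher payoff against every opponent action. Compare each pair of P1's strategies column-by-column:
  A vs B: [7 vs 1, 3 vs 7, 4 vs 4] → A does not strictly dominate B (column Y: 3 ≤ 7)
  A vs C: [7 vs 7, 3 vs 6, 4 vs 6] → A does not strictly dominate C (column X: 7 ≤ 7)
  B vs A: [1 vs 7, 7 vs 3, 4 vs 4] → B does not strictly dominate A (column X: 1 ≤ 7)
  B vs C: [1 vs 7, 7 vs 6, 4 vs 6] → B does not strictly dominate C (column X: 1 ≤ 7)
  C vs A: [7 vs 7, 6 vs 3, 6 vs 4] → C does not strictly dominate A (column X: 7 ≤ 7)
  C vs B: [7 vs 1, 6 vs 7, 6 vs 4] → C does not strictly dominate B (column Y: 6 ≤ 7)
No single strategy strictly dominates all others → no strictly dominant strategy.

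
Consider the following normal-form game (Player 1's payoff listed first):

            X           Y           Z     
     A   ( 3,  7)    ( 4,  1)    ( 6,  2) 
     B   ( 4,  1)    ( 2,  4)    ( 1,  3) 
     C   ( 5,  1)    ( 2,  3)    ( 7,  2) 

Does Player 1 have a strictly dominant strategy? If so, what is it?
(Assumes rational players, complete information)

No strictly dominant strategy exists for Player 1

Work:
A strategy strictly dominates another if it gives a strictly higher payoff against every opponent action. Compare each pair of P1's strategies column-by-column:
  A vs B: [3 vs 4, 4 vs 2, 6 vs 1] → A does not strictly dominate B (column X: 3 ≤ 4)
  A vs C: [3 vs 5, 4 vs 2, 6 vs 7] → A does not strictly dominate C (column X: 3 ≤ 5)
  B vs A: [4 vs 3, 2 vs 4, 1 vs 6] → B does not strictly dominate A (column Y: 2 ≤ 4)
  B vs C: [4 vs 5, 2 vs 2, 1 vs 7] → B does not strictly dominate C (column X: 4 ≤ 5)
  C vs A: [5 vs 3, 2 vs 4, 7 vs 6] → C does not strictly dominate A (column Y: 2 ≤ 4)
  C vs B: [5 vs 4, 2 vs 2, 7 vs 1] → C does not strictly dominate B (column Y: 2 ≤ 2)
No single strategy strictly dominates all others → no strictly dominant strategy.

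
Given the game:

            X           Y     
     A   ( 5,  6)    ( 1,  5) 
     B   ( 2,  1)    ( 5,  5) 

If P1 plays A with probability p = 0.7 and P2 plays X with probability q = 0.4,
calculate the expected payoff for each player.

E[P1] = 2.96, E[P2] = 4.8

Work:
E[P1] = p·q·π₁(A,X) + p·(1-q)·π₁(A,Y) + (1-p)·q·π₁(B,X) + (1-p)·(1-q)·π₁(B,Y)
= 0.7·0.4·5 + 0.7·0.6·1 + 0.3·0.4·2 + 0.3·0.6·5
= 2.96

E[P2] = 4.8 (similar calculation)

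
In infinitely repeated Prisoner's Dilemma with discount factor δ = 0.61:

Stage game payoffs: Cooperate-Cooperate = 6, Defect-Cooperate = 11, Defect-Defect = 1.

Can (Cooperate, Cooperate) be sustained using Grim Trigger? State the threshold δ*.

δ* = 0.5; since δ = 0.61 ≥ 0.5, cooperation can be sustained

Work:
For Grim Trigger:
Cooperate forever: 6/(1-δ)
Defect then punished: 11 + 1·δ/(1-δ)
Need: 6/(1-δ) ≥ 11 + 1·δ/(1-δ)
Solving: δ ≥ (T-R)/(T-P) = (11-6)/(11-1) = 0.5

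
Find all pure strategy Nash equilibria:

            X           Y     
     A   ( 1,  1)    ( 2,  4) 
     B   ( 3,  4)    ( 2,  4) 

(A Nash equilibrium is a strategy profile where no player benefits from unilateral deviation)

Nash equilibrium: (A, Y), (B, X), (B, Y)

Work:
Best responses:
  P1 vs X: payoffs [1, 3] → best response B (payoff 3)
  P1 vs Y: payoffs [2, 2] → best response A/B (payoff 2)
  P2 vs A: payoffs [1, 4] → best response Y (payoff 4)
  P2 vs B: payoffs [4, 4] → best response X/Y (payoff 4)
Mutual best responses: (A,Y), (B,X), (B,Y) → Nash equilibria.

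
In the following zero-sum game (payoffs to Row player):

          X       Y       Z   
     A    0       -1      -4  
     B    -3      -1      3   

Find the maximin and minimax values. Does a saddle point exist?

Maximin = -3, Minimax = -1, Saddle: False

Work:
Row minimums: [-4, -3] → maximin = -3
Column maximums: [0, -1, 3] → minimax = -1
No saddle point (maximin ≠ minimax). Mixed strategy needed.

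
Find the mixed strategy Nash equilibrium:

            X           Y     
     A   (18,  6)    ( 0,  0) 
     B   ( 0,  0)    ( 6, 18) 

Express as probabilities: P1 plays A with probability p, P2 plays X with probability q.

p = 0.75, q = 0.25

Work:
Find probabilities that make opponent indifferent:
P2 chooses q to make P1 indifferent between A and B
P1 chooses p to make P2 indifferent between X and Y
Mixed NE: P1 plays (A: 0.75, B: 0.25), P2 plays (X: 0.25, Y: 0.75)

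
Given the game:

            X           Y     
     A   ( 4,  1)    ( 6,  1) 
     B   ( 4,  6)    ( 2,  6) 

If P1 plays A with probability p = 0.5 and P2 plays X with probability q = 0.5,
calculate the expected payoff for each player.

E[P1] = 4.0, E[P2] = 3.5

Work:
E[P1] = p·q·π₁(A,X) + p·(1-q)·π₁(A,Y) + (1-p)·q·π₁(B,X) + (1-p)·(1-q)·π₁(B,Y)
= 0.5·0.5·4 + 0.5·0.5·6 + 0.5·0.5·4 + 0.5·0.5·2
= 4.0

E[P2] = 3.5 (similar calculation)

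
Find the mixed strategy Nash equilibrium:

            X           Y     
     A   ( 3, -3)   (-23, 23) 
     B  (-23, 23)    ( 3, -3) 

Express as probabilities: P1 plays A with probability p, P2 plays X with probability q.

p = 0.5, q = 0.5

Work:
Find probabilities that make opponent indifferent:
P2 chooses q to make P1 indifferent between A and B
P1 chooses p to make P2 indifferent between X and Y
Mixed NE: P1 plays (A: 0.5, B: 0.5), P2 plays (X: 0.5, Y: 0.5)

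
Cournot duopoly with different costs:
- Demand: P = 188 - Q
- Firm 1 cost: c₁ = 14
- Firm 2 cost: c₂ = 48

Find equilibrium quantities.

q₁* = 69.33, q₂* = 35.33

Work:
Reaction: q₁ = (188 - 14 - q₂)/2
Reaction: q₂ = (188 - 48 - q₁)/2
Solve simultaneously:
q₁* = (188 - 2×14 + 48)/3 = 69.33
q₂* = (188 - 2×48 + 14)/3 = 35.33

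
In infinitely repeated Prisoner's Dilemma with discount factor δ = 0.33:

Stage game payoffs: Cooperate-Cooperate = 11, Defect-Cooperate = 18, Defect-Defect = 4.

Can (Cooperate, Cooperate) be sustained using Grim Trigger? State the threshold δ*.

δ* = 0.5; since δ = 0.33 < 0.5, cooperation cannot be sustained

Work:
For Grim Trigger:
Cooperate forever: 11/(1-δ)
Defect then punished: 18 + 4·δ/(1-δ)
Need: 11/(1-δ) ≥ 18 + 4·δ/(1-δ)
Solving: δ ≥ (T-R)/(T-P) = (18-11)/(18-4) = 0.5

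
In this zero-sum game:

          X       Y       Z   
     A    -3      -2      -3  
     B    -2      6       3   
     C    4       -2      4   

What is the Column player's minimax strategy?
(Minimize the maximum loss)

Column should play X or Z (all achieve the minimum), value = 4

Work:
Column player minimizes Row's maximum payoff:
Column X: max payoff to Row = 4
Column Y: max payoff to Row = 6
Column Z: max payoff to Row = 4
Minimum is 4, achieved by columns X, Z (tied).
Each of X or Z is a minimax strategy.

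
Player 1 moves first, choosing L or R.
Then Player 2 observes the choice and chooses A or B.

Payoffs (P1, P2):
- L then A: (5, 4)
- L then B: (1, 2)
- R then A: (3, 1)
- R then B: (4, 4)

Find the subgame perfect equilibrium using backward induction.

P1 plays L, P2 plays A after L and B after R; Payoff (5, 4)

Work:
Backward induction:
After L: P2 chooses A → P1 gets 5
After R: P2 chooses B → P1 gets 4
P1 chooses L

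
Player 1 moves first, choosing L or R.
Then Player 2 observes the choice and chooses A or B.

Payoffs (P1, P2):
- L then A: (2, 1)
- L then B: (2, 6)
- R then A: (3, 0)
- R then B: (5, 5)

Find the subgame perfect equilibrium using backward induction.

P1 plays R, P2 plays B after L and B after R; Payoff (5, 5)

Work:
Backward induction:
After L: P2 chooses B → P1 gets 2
After R: P2 chooses B → P1 gets 5
P1 chooses R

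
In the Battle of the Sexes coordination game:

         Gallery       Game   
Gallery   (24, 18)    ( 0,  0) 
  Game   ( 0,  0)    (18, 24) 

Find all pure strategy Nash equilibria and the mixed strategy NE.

Pure NE: (Gallery, Gallery) and (Game, Game); Mixed NE: p = 0.5714, q = 0.4286

Work:
Check pure NE:
(Gallery, Gallery): (24, 18) - no unilateral deviation beneficial
(Game, Game): (18, 24) - no unilateral deviation beneficial
Mixed NE: P1 plays Gallery with p = 0.5714, P2 plays Gallery with q = 0.4286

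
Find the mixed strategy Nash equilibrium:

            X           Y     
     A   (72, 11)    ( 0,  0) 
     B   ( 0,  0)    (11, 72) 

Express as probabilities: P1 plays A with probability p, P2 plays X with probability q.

p = 0.8675, q = 0.1325

Work:
Find probabilities that make opponent indifferent:
P2 chooses q to make P1 indifferent between A and B
P1 chooses p to make P2 indifferent between X and Y
Mixed NE: P1 plays (A: 0.8675, B: 0.1325), P2 plays (X: 0.1325, Y: 0.8675)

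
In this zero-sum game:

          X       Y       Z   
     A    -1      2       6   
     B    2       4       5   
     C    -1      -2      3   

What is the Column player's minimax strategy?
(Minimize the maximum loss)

Column should play X, value = 2

Work:
Column player minimizes Row's maximum payoff:
Column X: max payoff to Row = 2
Column Y: max payoff to Row = 4
Column Z: max payoff to Row = 6
Minimum is 2, achieved by column X.
Minimax strategy: X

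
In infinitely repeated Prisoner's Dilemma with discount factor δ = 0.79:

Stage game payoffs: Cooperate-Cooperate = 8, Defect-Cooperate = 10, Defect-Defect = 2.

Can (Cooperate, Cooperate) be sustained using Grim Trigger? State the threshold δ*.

δ* = 0.25; since δ = 0.79 ≥ 0.25, cooperation can be sustained

Work:
For Grim Trigger:
Cooperate forever: 8/(1-δ)
Defect then punished: 10 + 2·δ/(1-δ)
Need: 8/(1-δ) ≥ 10 + 2·δ/(1-δ)
Solving: δ ≥ (T-R)/(T-P) = (10-8)/(10-2) = 0.25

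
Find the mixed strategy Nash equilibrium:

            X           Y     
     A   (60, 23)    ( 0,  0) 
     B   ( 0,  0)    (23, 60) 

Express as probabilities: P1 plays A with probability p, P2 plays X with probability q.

p = 0.7229, q = 0.2771

Work:
Find probabilities that make opponent indifferent:
P2 chooses q to make P1 indifferent between A and B
P1 chooses p to make P2 indifferent between X and Y
Mixed NE: P1 plays (A: 0.7229, B: 0.2771), P2 plays (X: 0.2771, Y: 0.7229)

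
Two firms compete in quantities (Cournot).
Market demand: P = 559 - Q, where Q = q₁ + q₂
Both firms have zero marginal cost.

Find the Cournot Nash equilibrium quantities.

q₁* = q₂* = 186.33; P* = 186.33

Work:
Profit: π_i = P·q_i = (a - q_i - q_j)·q_i
FOC: ∂π_i/∂q_i = a - 2q_i - q_j = 0
Reaction function: q_i = (559 - q_j)/2
Symmetry: q* = 559/3 = 186.33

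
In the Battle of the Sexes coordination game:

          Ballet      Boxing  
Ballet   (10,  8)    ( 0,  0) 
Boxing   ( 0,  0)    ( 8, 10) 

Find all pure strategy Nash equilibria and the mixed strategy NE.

Pure NE: (Ballet, Ballet) and (Boxing, Boxing); Mixed NE: p = 0.5556, q = 0.4444

Work:
Check pure NE:
(Ballet, Ballet): (10, 8) - no unilateral deviation beneficial
(Boxing, Boxing): (8, 10) - no unilateral deviation beneficial
Mixed NE: P1 plays Ballet with p = 0.5556, P2 plays Ballet with q = 0.4444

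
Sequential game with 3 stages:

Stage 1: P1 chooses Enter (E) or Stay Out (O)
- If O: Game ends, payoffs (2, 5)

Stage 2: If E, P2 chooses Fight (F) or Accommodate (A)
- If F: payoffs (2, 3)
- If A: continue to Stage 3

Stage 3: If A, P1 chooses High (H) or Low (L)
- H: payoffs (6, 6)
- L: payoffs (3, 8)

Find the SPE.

SPE: (E, A, H); Outcome (6, 6)

Work:
Stage 3: P1 chooses H (6 vs 3)
Stage 2: P2: F->3, A->6 (anticipating H). Choose A
Stage 1: P1: O->2, E->6 (anticipating A, H). Choose E
SPE path: E -> A -> H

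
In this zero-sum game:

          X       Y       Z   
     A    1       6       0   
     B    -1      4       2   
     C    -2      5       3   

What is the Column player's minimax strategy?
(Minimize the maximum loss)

Column should play X, value = 1

Work:
Column player minimizes Row's maximum payoff:
Column X: max payoff to Row = 1
Column Y: max payoff to Row = 6
Column Z: max payoff to Row = 3
Minimum is 1, achieved by column X.
Minimax strategy: X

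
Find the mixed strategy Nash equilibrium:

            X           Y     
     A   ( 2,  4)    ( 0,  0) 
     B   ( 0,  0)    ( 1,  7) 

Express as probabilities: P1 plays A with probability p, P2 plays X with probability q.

p = 0.6364, q = 0.3333

Work:
Find probabilities that make opponent indifferent:
P2 chooses q to make P1 indifferent between A and B
P1 chooses p to make P2 indifferent between X and Y
Mixed NE: P1 plays (A: 0.6364, B: 0.3636), P2 plays (X: 0.3333, Y: 0.6667)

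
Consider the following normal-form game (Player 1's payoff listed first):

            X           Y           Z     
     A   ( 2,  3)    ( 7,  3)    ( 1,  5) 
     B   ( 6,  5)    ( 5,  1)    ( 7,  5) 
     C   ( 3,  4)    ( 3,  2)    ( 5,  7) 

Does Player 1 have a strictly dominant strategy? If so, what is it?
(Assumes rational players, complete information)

No strictly dominant strategy exists for Player 1

Work:
A strategy strictly dominates another if it gives a strictly higher payoff against every opponent action. Compare each pair of P1's strategies column-by-column:
  A vs B: [2 vs 6, 7 vs 5, 1 vs 7] → A does not strictly dominate B (column X: 2 ≤ 6)
  A vs C: [2 vs 3, 7 vs 3, 1 vs 5] → A does not strictly dominate C (column X: 2 ≤ 3)
  B vs A: [6 vs 2, 5 vs 7, 7 vs 1] → B does not strictly dominate A (column Y: 5 ≤ 7)
  B vs C: [6 vs 3, 5 vs 3, 7 vs 5] → B strictly dominates C
  C vs A: [3 vs 2, 3 vs 7, 5 vs 1] → C does not strictly dominate A (column Y: 3 ≤ 7)
  C vs B: [3 vs 6, 3 vs 5, 5 vs 7] → C does not strictly dominate B (column X: 3 ≤ 6)
No single strategy strictly dominates all others → no strictly dominant strategy.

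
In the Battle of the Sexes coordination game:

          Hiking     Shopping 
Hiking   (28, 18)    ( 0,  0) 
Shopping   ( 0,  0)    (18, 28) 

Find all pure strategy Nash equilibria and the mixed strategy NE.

Pure NE: (Hiking, Hiking) and (Shopping, Shopping); Mixed NE: p = 0.6087, q = 0.3913

Work:
Check pure NE:
(Hiking, Hiking): (28, 18) - no unilateral deviation beneficial
(Shopping, Shopping): (18, 28) - no unilateral deviation beneficial
Mixed NE: P1 plays Hiking with p = 0.6087, P2 plays Hiking with q = 0.3913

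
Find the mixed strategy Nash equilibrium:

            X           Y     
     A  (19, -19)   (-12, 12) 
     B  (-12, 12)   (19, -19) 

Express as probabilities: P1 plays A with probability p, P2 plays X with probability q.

p = 0.5, q = 0.5

Work:
Find probabilities that make opponent indifferent:
P2 chooses q to make P1 indifferent between A and B
P1 chooses p to make P2 indifferent between X and Y
Mixed NE: P1 plays (A: 0.5, B: 0.5), P2 plays (X: 0.5, Y: 0.5)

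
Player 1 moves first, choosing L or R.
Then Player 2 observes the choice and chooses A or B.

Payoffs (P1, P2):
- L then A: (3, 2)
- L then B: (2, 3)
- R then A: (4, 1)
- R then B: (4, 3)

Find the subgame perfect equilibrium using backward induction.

P1 plays R, P2 plays B after L and B after R; Payoff (4, 3)

Work:
Backward induction:
After L: P2 chooses B → P1 gets 2
After R: P2 chooses B → P1 gets 4
P1 chooses R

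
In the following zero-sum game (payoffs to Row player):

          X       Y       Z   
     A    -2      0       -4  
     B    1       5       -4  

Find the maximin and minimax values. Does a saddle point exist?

Maximin = -4, Minimax = -4, Saddle: True

Work:
Row minimums: [-4, -4] → maximin = -4
Column maximums: [1, 5, -4] → minimax = -4
Saddle point exists! Game value = -4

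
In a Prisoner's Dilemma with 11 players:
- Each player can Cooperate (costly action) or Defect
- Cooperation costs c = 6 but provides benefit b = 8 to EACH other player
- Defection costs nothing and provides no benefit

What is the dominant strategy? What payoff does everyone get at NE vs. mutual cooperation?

Dominant: Defect; NE payoff = 0; Coop payoff = 74

Work:
Defect dominates (saves cost c = 6, benefit to others is external)
NE: All defect → everyone gets 0
If all cooperate: each receives (10)×8 - 6 = 74
Social dilemma: 74 > 0 but NE gives 0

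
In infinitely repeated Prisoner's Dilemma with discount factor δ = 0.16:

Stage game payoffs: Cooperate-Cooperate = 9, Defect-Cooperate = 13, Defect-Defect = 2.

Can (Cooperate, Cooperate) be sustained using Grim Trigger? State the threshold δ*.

δ* = 0.3636; since δ = 0.16 < 0.3636, cooperation cannot be sustained

Work:
For Grim Trigger:
Cooperate forever: 9/(1-δ)
Defect then punished: 13 + 2·δ/(1-δ)
Need: 9/(1-δ) ≥ 13 + 2·δ/(1-δ)
Solving: δ ≥ (T-R)/(T-P) = (13-9)/(13-2) = 0.3636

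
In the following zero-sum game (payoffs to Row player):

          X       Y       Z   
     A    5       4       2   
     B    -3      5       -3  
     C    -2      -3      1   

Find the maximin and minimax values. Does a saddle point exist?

Maximin = 2, Minimax = 2, Saddle: True

Work:
Row minimums: [2, -3, -3] → maximin = 2
Column maximums: [5, 5, 2] → minimax = 2
Saddle point exists! Game value = 2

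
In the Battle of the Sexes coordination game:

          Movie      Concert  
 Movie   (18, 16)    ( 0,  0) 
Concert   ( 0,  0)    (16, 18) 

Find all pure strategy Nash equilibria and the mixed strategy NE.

Pure NE: (Movie, Movie) and (Concert, Concert); Mixed NE: p = 0.5294, q = 0.4706

Work:
Check pure NE:
(Movie, Movie): (18, 16) - no unilateral deviation beneficial
(Concert, Concert): (16, 18) - no unilateral deviation beneficial
Mixed NE: P1 plays Movie with p = 0.5294, P2 plays Movie with q = 0.4706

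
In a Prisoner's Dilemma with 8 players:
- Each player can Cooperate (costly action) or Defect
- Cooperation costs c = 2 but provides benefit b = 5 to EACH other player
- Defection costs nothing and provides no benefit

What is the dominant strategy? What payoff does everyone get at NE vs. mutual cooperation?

Dominant: Defect; NE payoff = 0; Coop payoff = 33

Work:
Defect dominates (saves cost c = 2, benefit to others is external)
NE: All defect → everyone gets 0
If all cooperate: each receives (7)×5 - 2 = 33
Social dilemma: 33 > 0 but NE gives 0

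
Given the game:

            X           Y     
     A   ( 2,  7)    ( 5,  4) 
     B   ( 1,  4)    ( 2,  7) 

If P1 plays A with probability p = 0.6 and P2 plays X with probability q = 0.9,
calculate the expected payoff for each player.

E[P1] = 1.82, E[P2] = 5.74

Work:
E[P1] = p·q·π₁(A,X) + p·(1-q)·π₁(A,Y) + (1-p)·q·π₁(B,X) + (1-p)·(1-q)·π₁(B,Y)
= 0.6·0.9·2 + 0.6·0.1·5 + 0.4·0.9·1 + 0.4·0.1·2
= 1.82

E[P2] = 5.74 (similar calculation)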